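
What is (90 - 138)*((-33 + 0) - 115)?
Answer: 7104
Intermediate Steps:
(90 - 138)*((-33 + 0) - 115) = -48*(-33 - 115) = -48*(-148) = 7104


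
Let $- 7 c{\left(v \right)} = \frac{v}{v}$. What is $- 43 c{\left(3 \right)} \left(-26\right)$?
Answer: $- \frac{1118}{7} \approx -159.71$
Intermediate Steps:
$c{\left(v \right)} = - \frac{1}{7}$ ($c{\left(v \right)} = - \frac{v \frac{1}{v}}{7} = \left(- \frac{1}{7}\right) 1 = - \frac{1}{7}$)
$- 43 c{\left(3 \right)} \left(-26\right) = \left(-43\right) \left(- \frac{1}{7}\right) \left(-26\right) = \frac{43}{7} \left(-26\right) = - \frac{1118}{7}$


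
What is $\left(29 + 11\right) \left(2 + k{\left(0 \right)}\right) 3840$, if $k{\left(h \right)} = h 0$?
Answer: $307200$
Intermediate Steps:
$k{\left(h \right)} = 0$
$\left(29 + 11\right) \left(2 + k{\left(0 \right)}\right) 3840 = \left(29 + 11\right) \left(2 + 0\right) 3840 = 40 \cdot 2 \cdot 3840 = 80 \cdot 3840 = 307200$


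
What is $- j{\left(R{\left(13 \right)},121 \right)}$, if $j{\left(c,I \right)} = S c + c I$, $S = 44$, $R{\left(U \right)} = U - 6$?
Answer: $-1155$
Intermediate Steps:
$R{\left(U \right)} = -6 + U$
$j{\left(c,I \right)} = 44 c + I c$ ($j{\left(c,I \right)} = 44 c + c I = 44 c + I c$)
$- j{\left(R{\left(13 \right)},121 \right)} = - \left(-6 + 13\right) \left(44 + 121\right) = - 7 \cdot 165 = \left(-1\right) 1155 = -1155$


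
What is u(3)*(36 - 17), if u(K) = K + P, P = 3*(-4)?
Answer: -171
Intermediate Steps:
P = -12
u(K) = -12 + K (u(K) = K - 12 = -12 + K)
u(3)*(36 - 17) = (-12 + 3)*(36 - 17) = -9*19 = -171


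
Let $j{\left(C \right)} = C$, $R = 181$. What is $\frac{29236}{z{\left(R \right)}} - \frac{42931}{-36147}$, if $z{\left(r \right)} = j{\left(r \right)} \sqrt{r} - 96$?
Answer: $\frac{355626253207}{214009217175} + \frac{5291716 \sqrt{181}}{5920525} \approx 13.686$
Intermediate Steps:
$z{\left(r \right)} = -96 + r^{\frac{3}{2}}$ ($z{\left(r \right)} = r \sqrt{r} - 96 = r^{\frac{3}{2}} - 96 = -96 + r^{\frac{3}{2}}$)
$\frac{29236}{z{\left(R \right)}} - \frac{42931}{-36147} = \frac{29236}{-96 + 181^{\frac{3}{2}}} - \frac{42931}{-36147} = \frac{29236}{-96 + 181 \sqrt{181}} - - \frac{42931}{36147} = \frac{29236}{-96 + 181 \sqrt{181}} + \frac{42931}{36147} = \frac{42931}{36147} + \frac{29236}{-96 + 181 \sqrt{181}}$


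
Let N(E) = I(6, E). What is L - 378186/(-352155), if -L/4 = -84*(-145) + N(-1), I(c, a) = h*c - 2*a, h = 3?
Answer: -5728261938/117385 ≈ -48799.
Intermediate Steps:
I(c, a) = -2*a + 3*c (I(c, a) = 3*c - 2*a = -2*a + 3*c)
N(E) = 18 - 2*E (N(E) = -2*E + 3*6 = -2*E + 18 = 18 - 2*E)
L = -48800 (L = -4*(-84*(-145) + (18 - 2*(-1))) = -4*(12180 + (18 + 2)) = -4*(12180 + 20) = -4*12200 = -48800)
L - 378186/(-352155) = -48800 - 378186/(-352155) = -48800 - 378186*(-1/352155) = -48800 + 126062/117385 = -5728261938/117385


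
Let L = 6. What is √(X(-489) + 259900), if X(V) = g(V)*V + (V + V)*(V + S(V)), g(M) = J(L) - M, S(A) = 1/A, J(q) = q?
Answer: 3*√55121 ≈ 704.34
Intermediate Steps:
g(M) = 6 - M
X(V) = V*(6 - V) + 2*V*(V + 1/V) (X(V) = (6 - V)*V + (V + V)*(V + 1/V) = V*(6 - V) + (2*V)*(V + 1/V) = V*(6 - V) + 2*V*(V + 1/V))
√(X(-489) + 259900) = √((2 - 489*(6 - 489)) + 259900) = √((2 - 489*(-483)) + 259900) = √((2 + 236187) + 259900) = √(236189 + 259900) = √496089 = 3*√55121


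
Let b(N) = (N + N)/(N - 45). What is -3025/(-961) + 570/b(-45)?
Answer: 550795/961 ≈ 573.15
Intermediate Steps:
b(N) = 2*N/(-45 + N) (b(N) = (2*N)/(-45 + N) = 2*N/(-45 + N))
-3025/(-961) + 570/b(-45) = -3025/(-961) + 570/((2*(-45)/(-45 - 45))) = -3025*(-1/961) + 570/((2*(-45)/(-90))) = 3025/961 + 570/((2*(-45)*(-1/90))) = 3025/961 + 570/1 = 3025/961 + 570*1 = 3025/961 + 570 = 550795/961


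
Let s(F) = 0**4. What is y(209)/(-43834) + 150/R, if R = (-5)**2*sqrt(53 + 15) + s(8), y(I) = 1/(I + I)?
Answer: -1/18322612 + 3*sqrt(17)/17 ≈ 0.72761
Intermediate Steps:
s(F) = 0
y(I) = 1/(2*I)
R = 50*sqrt(17) (R = (-5)**2*sqrt(53 + 15) + 0 = 25*sqrt(68) + 0 = 25*(2*sqrt(17)) + 0 = 50*sqrt(17) + 0 = 50*sqrt(17) ≈ 206.16)
y(209)/(-43834) + 150/R = ((1/2)/209)/(-43834) + 150/((50*sqrt(17))) = ((1/2)*(1/209))*(-1/43834) + 150*(sqrt(17)/850) = (1/418)*(-1/43834) + 3*sqrt(17)/17 = -1/18322612 + 3*sqrt(17)/17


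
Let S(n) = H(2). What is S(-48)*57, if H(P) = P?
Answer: 114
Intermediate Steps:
S(n) = 2
S(-48)*57 = 2*57 = 114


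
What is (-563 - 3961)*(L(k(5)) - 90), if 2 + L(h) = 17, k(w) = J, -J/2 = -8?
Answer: 339300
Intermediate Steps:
J = 16 (J = -2*(-8) = 16)
k(w) = 16
L(h) = 15 (L(h) = -2 + 17 = 15)
(-563 - 3961)*(L(k(5)) - 90) = (-563 - 3961)*(15 - 90) = -4524*(-75) = 339300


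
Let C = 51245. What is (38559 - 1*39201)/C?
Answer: -642/51245 ≈ -0.012528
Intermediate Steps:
(38559 - 1*39201)/C = (38559 - 1*39201)/51245 = (38559 - 39201)*(1/51245) = -642*1/51245 = -642/51245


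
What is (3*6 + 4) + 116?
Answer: 138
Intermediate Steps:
(3*6 + 4) + 116 = (18 + 4) + 116 = 22 + 116 = 138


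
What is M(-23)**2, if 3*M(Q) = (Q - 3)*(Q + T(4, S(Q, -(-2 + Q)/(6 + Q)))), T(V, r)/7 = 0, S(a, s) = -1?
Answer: 357604/9 ≈ 39734.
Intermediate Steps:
T(V, r) = 0 (T(V, r) = 7*0 = 0)
M(Q) = Q*(-3 + Q)/3 (M(Q) = ((Q - 3)*(Q + 0))/3 = ((-3 + Q)*Q)/3 = (Q*(-3 + Q))/3 = Q*(-3 + Q)/3)
M(-23)**2 = ((1/3)*(-23)*(-3 - 23))**2 = ((1/3)*(-23)*(-26))**2 = (598/3)**2 = 357604/9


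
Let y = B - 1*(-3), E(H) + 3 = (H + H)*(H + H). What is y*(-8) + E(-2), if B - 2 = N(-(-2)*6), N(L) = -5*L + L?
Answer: 357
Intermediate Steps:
N(L) = -4*L
B = -46 (B = 2 - (-4)*(-2*6) = 2 - (-4)*(-12) = 2 - 4*12 = 2 - 48 = -46)
E(H) = -3 + 4*H² (E(H) = -3 + (H + H)*(H + H) = -3 + (2*H)*(2*H) = -3 + 4*H²)
y = -43 (y = -46 - 1*(-3) = -46 + 3 = -43)
y*(-8) + E(-2) = -43*(-8) + (-3 + 4*(-2)²) = 344 + (-3 + 4*4) = 344 + (-3 + 16) = 344 + 13 = 357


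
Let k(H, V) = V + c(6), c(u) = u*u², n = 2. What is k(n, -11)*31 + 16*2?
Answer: 6387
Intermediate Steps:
c(u) = u³
k(H, V) = 216 + V (k(H, V) = V + 6³ = V + 216 = 216 + V)
k(n, -11)*31 + 16*2 = (216 - 11)*31 + 16*2 = 205*31 + 32 = 6355 + 32 = 6387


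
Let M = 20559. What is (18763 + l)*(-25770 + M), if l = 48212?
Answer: -349006725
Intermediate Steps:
(18763 + l)*(-25770 + M) = (18763 + 48212)*(-25770 + 20559) = 66975*(-5211) = -349006725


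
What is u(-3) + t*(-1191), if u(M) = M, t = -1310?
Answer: 1560207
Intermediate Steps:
u(-3) + t*(-1191) = -3 - 1310*(-1191) = -3 + 1560210 = 1560207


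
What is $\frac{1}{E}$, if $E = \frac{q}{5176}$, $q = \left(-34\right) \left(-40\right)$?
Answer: $\frac{647}{170} \approx 3.8059$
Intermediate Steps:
$q = 1360$
$E = \frac{170}{647}$ ($E = \frac{1360}{5176} = 1360 \cdot \frac{1}{5176} = \frac{170}{647} \approx 0.26275$)
$\frac{1}{E} = \frac{1}{\frac{170}{647}} = \frac{647}{170}$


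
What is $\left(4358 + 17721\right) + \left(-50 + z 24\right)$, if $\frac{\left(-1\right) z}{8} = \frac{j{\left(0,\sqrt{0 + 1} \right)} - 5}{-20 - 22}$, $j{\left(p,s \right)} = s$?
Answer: $\frac{154075}{7} \approx 22011.0$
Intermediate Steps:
$z = - \frac{16}{21}$ ($z = - 8 \frac{\sqrt{0 + 1} - 5}{-20 - 22} = - 8 \frac{\sqrt{1} - 5}{-42} = - 8 \left(1 - 5\right) \left(- \frac{1}{42}\right) = - 8 \left(\left(-4\right) \left(- \frac{1}{42}\right)\right) = \left(-8\right) \frac{2}{21} = - \frac{16}{21} \approx -0.7619$)
$\left(4358 + 17721\right) + \left(-50 + z 24\right) = \left(4358 + 17721\right) - \frac{478}{7} = 22079 - \frac{478}{7} = \frac{154075}{7}$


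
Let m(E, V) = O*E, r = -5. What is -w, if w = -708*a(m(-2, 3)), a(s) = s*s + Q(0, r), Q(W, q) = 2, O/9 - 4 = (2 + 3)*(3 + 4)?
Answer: 348906648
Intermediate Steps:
O = 351 (O = 36 + 9*((2 + 3)*(3 + 4)) = 36 + 9*(5*7) = 36 + 9*35 = 36 + 315 = 351)
m(E, V) = 351*E
a(s) = 2 + s**2 (a(s) = s*s + 2 = s**2 + 2 = 2 + s**2)
w = -348906648 (w = -708*(2 + (351*(-2))**2) = -708*(2 + (-702)**2) = -708*(2 + 492804) = -708*492806 = -348906648)
-w = -1*(-348906648) = 348906648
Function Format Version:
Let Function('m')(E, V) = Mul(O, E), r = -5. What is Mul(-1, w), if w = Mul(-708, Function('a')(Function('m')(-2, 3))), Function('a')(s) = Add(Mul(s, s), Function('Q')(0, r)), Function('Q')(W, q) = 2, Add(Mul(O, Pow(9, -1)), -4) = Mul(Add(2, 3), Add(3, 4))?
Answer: 348906648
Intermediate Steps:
O = 351 (O = Add(36, Mul(9, Mul(Add(2, 3), Add(3, 4)))) = Add(36, Mul(9, Mul(5, 7))) = Add(36, Mul(9, 35)) = Add(36, 315) = 351)
Function('m')(E, V) = Mul(351, E)
Function('a')(s) = Add(2, Pow(s, 2)) (Function('a')(s) = Add(Mul(s, s), 2) = Add(Pow(s, 2), 2) = Add(2, Pow(s, 2)))
w = -348906648 (w = Mul(-708, Add(2, Pow(Mul(351, -2), 2))) = Mul(-708, Add(2, Pow(-702, 2))) = Mul(-708, Add(2, 492804)) = Mul(-708, 492806) = -348906648)
Mul(-1, w) = Mul(-1, -348906648) = 348906648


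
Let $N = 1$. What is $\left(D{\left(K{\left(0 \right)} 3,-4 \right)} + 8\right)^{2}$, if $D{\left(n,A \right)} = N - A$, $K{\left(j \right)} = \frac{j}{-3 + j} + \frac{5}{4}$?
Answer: $169$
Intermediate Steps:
$K{\left(j \right)} = \frac{5}{4} + \frac{j}{-3 + j}$ ($K{\left(j \right)} = \frac{j}{-3 + j} + 5 \cdot \frac{1}{4} = \frac{j}{-3 + j} + \frac{5}{4} = \frac{5}{4} + \frac{j}{-3 + j}$)
$D{\left(n,A \right)} = 1 - A$
$\left(D{\left(K{\left(0 \right)} 3,-4 \right)} + 8\right)^{2} = \left(\left(1 - -4\right) + 8\right)^{2} = \left(\left(1 + 4\right) + 8\right)^{2} = \left(5 + 8\right)^{2} = 13^{2} = 169$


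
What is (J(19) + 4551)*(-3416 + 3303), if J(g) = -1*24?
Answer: -511551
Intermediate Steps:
J(g) = -24
(J(19) + 4551)*(-3416 + 3303) = (-24 + 4551)*(-3416 + 3303) = 4527*(-113) = -511551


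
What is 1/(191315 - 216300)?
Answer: -1/24985 ≈ -4.0024e-5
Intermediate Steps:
1/(191315 - 216300) = 1/(-24985) = -1/24985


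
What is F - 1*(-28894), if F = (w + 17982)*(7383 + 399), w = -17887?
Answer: 768184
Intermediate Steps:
F = 739290 (F = (-17887 + 17982)*(7383 + 399) = 95*7782 = 739290)
F - 1*(-28894) = 739290 - 1*(-28894) = 739290 + 28894 = 768184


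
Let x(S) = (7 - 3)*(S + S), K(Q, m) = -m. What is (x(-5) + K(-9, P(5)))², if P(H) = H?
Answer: 2025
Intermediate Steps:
x(S) = 8*S (x(S) = 4*(2*S) = 8*S)
(x(-5) + K(-9, P(5)))² = (8*(-5) - 1*5)² = (-40 - 5)² = (-45)² = 2025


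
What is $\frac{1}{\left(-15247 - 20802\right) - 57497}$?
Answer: $- \frac{1}{93546} \approx -1.069 \cdot 10^{-5}$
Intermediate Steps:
$\frac{1}{\left(-15247 - 20802\right) - 57497} = \frac{1}{-36049 - 57497} = \frac{1}{-93546} = - \frac{1}{93546}$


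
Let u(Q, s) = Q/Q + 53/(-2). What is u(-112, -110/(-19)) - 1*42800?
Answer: -85651/2 ≈ -42826.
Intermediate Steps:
u(Q, s) = -51/2 (u(Q, s) = 1 + 53*(-1/2) = 1 - 53/2 = -51/2)
u(-112, -110/(-19)) - 1*42800 = -51/2 - 1*42800 = -51/2 - 42800 = -85651/2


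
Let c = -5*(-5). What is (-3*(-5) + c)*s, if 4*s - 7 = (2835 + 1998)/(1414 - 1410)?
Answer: 24305/2 ≈ 12153.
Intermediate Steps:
c = 25
s = 4861/16 (s = 7/4 + ((2835 + 1998)/(1414 - 1410))/4 = 7/4 + (4833/4)/4 = 7/4 + (4833*(¼))/4 = 7/4 + (¼)*(4833/4) = 7/4 + 4833/16 = 4861/16 ≈ 303.81)
(-3*(-5) + c)*s = (-3*(-5) + 25)*(4861/16) = (15 + 25)*(4861/16) = 40*(4861/16) = 24305/2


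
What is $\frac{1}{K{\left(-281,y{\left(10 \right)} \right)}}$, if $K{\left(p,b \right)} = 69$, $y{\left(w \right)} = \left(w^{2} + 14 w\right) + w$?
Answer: $\frac{1}{69} \approx 0.014493$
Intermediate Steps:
$y{\left(w \right)} = w^{2} + 15 w$
$\frac{1}{K{\left(-281,y{\left(10 \right)} \right)}} = \frac{1}{69}$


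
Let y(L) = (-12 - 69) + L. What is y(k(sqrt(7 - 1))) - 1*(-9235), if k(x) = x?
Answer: 9154 + sqrt(6) ≈ 9156.5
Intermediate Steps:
y(L) = -81 + L
y(k(sqrt(7 - 1))) - 1*(-9235) = (-81 + sqrt(7 - 1)) - 1*(-9235) = (-81 + sqrt(6)) + 9235 = 9154 + sqrt(6)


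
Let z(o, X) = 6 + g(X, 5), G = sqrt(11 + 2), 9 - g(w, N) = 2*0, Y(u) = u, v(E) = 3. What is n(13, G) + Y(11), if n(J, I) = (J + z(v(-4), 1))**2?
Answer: 795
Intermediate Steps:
g(w, N) = 9 (g(w, N) = 9 - 2*0 = 9 - 1*0 = 9 + 0 = 9)
G = sqrt(13) ≈ 3.6056
z(o, X) = 15 (z(o, X) = 6 + 9 = 15)
n(J, I) = (15 + J)**2 (n(J, I) = (J + 15)**2 = (15 + J)**2)
n(13, G) + Y(11) = (15 + 13)**2 + 11 = 28**2 + 11 = 784 + 11 = 795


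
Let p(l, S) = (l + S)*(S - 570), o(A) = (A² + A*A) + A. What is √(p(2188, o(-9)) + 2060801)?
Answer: 2*√271151 ≈ 1041.4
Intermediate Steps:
o(A) = A + 2*A² (o(A) = (A² + A²) + A = 2*A² + A = A + 2*A²)
p(l, S) = (-570 + S)*(S + l) (p(l, S) = (S + l)*(-570 + S) = (-570 + S)*(S + l))
√(p(2188, o(-9)) + 2060801) = √(((-9*(1 + 2*(-9)))² - (-5130)*(1 + 2*(-9)) - 570*2188 - 9*(1 + 2*(-9))*2188) + 2060801) = √(((-9*(1 - 18))² - (-5130)*(1 - 18) - 1247160 - 9*(1 - 18)*2188) + 2060801) = √(((-9*(-17))² - (-5130)*(-17) - 1247160 - 9*(-17)*2188) + 2060801) = √((153² - 570*153 - 1247160 + 153*2188) + 2060801) = √((23409 - 87210 - 1247160 + 334764) + 2060801) = √(-976197 + 2060801) = √1084604 = 2*√271151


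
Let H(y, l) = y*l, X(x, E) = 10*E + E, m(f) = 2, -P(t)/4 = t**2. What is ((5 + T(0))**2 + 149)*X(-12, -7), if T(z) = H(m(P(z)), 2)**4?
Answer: -5256790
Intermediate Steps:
P(t) = -4*t**2
X(x, E) = 11*E
H(y, l) = l*y
T(z) = 256 (T(z) = (2*2)**4 = 4**4 = 256)
((5 + T(0))**2 + 149)*X(-12, -7) = ((5 + 256)**2 + 149)*(11*(-7)) = (261**2 + 149)*(-77) = (68121 + 149)*(-77) = 68270*(-77) = -5256790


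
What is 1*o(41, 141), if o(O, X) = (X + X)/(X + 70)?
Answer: 282/211 ≈ 1.3365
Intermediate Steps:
o(O, X) = 2*X/(70 + X) (o(O, X) = (2*X)/(70 + X) = 2*X/(70 + X))
1*o(41, 141) = 1*(2*141/(70 + 141)) = 1*(2*141/211) = 1*(2*141*(1/211)) = 1*(282/211) = 282/211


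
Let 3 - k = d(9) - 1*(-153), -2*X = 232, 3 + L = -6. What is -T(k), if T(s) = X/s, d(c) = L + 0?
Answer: -116/141 ≈ -0.82269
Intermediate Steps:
L = -9 (L = -3 - 6 = -9)
d(c) = -9 (d(c) = -9 + 0 = -9)
X = -116 (X = -½*232 = -116)
k = -141 (k = 3 - (-9 - 1*(-153)) = 3 - (-9 + 153) = 3 - 1*144 = 3 - 144 = -141)
T(s) = -116/s
-T(k) = -(-116)/(-141) = -(-116)*(-1)/141 = -1*116/141 = -116/141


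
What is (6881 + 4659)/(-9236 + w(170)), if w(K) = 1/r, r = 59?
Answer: -680860/544923 ≈ -1.2495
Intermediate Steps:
w(K) = 1/59
(6881 + 4659)/(-9236 + w(170)) = (6881 + 4659)/(-9236 + 1/59) = 11540/(-544923/59) = 11540*(-59/544923) = -680860/544923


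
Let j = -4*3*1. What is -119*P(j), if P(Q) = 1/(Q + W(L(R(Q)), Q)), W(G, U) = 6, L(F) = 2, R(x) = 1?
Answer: 119/6 ≈ 19.833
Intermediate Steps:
j = -12 (j = -12*1 = -12)
P(Q) = 1/(6 + Q) (P(Q) = 1/(Q + 6) = 1/(6 + Q))
-119*P(j) = -119/(6 - 12) = -119/(-6) = -119*(-1/6) = 119/6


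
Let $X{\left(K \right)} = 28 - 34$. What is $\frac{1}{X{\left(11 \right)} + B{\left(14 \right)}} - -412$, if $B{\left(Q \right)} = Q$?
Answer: $\frac{3297}{8} \approx 412.13$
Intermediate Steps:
$X{\left(K \right)} = -6$ ($X{\left(K \right)} = 28 - 34 = -6$)
$\frac{1}{X{\left(11 \right)} + B{\left(14 \right)}} - -412 = \frac{1}{-6 + 14} - -412 = \frac{1}{8} + 412 = \frac{3297}{8}$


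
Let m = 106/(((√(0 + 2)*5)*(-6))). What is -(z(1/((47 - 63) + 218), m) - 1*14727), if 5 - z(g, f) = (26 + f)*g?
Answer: 1486935/101 - 53*√2/6060 ≈ 14722.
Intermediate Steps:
m = -53*√2/30 (m = 106/(((√2*5)*(-6))) = 106/(((5*√2)*(-6))) = 106/((-30*√2)) = 106*(-√2/60) = -53*√2/30 ≈ -2.4984)
z(g, f) = 5 - g*(26 + f) (z(g, f) = 5 - (26 + f)*g = 5 - g*(26 + f))
-(z(1/((47 - 63) + 218), m) - 1*14727) = -((5 - 26/((47 - 63) + 218) - (-53*√2/30)/((47 - 63) + 218)) - 1*14727) = -((5 - 26/(-16 + 218) - (-53*√2/30)/(-16 + 218)) - 14727) = -((5 - 26/202 - 1*(-53*√2/30)/202) - 14727) = -((5 - 26*1/202 - 1*(-53*√2/30)*1/202) - 14727) = -((5 - 13/101 + 53*√2/6060) - 14727) = -((492/101 + 53*√2/6060) - 14727) = -(-1486935/101 + 53*√2/6060) = 1486935/101 - 53*√2/6060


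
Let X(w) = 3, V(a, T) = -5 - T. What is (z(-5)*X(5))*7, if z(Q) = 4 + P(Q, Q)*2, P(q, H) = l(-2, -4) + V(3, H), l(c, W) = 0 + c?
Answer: 0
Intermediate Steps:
l(c, W) = c
P(q, H) = -7 - H (P(q, H) = -2 + (-5 - H) = -7 - H)
z(Q) = -10 - 2*Q (z(Q) = 4 + (-7 - Q)*2 = 4 + (-14 - 2*Q) = -10 - 2*Q)
(z(-5)*X(5))*7 = ((-10 - 2*(-5))*3)*7 = ((-10 + 10)*3)*7 = (0*3)*7 = 0*7 = 0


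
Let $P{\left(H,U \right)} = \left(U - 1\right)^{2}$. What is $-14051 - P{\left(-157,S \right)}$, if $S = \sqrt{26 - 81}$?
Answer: $-13997 + 2 i \sqrt{55} \approx -13997.0 + 14.832 i$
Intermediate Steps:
$S = i \sqrt{55}$ ($S = \sqrt{-55} = i \sqrt{55} \approx 7.4162 i$)
$P{\left(H,U \right)} = \left(-1 + U\right)^{2}$
$-14051 - P{\left(-157,S \right)} = -14051 - \left(-1 + i \sqrt{55}\right)^{2}$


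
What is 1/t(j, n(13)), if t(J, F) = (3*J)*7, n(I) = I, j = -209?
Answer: -1/4389 ≈ -0.00022784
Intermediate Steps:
t(J, F) = 21*J
1/t(j, n(13)) = 1/(21*(-209)) = 1/(-4389) = -1/4389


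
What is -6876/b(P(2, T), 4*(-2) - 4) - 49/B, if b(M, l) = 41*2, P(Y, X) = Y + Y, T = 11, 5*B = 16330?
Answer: -11230517/133906 ≈ -83.869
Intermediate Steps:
B = 3266 (B = (⅕)*16330 = 3266)
P(Y, X) = 2*Y
b(M, l) = 82
-6876/b(P(2, T), 4*(-2) - 4) - 49/B = -6876/82 - 49/3266 = -6876*1/82 - 49*1/3266 = -3438/41 - 49/3266 = -11230517/133906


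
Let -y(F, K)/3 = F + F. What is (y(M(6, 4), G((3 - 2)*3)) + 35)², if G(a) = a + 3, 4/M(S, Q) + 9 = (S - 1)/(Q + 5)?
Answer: 516961/361 ≈ 1432.0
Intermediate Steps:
M(S, Q) = 4/(-9 + (-1 + S)/(5 + Q)) (M(S, Q) = 4/(-9 + (S - 1)/(Q + 5)) = 4/(-9 + (-1 + S)/(5 + Q)))
G(a) = 3 + a
y(F, K) = -6*F (y(F, K) = -3*(F + F) = -6*F)
(y(M(6, 4), G((3 - 2)*3)) + 35)² = (-24*(-5 - 1*4)/(46 - 1*6 + 9*4) + 35)² = (-24*(-5 - 4)/(46 - 6 + 36) + 35)² = (-24*(-9)/76 + 35)² = (-6*(-9/19) + 35)² = (54/19 + 35)² = (719/19)² = 516961/361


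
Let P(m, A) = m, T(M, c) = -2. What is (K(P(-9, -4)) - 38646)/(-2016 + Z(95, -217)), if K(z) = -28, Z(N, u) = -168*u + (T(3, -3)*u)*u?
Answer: 19337/29869 ≈ 0.64739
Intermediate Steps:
Z(N, u) = -168*u - 2*u² (Z(N, u) = -168*u + (-2*u)*u = -168*u - 2*u²)
(K(P(-9, -4)) - 38646)/(-2016 + Z(95, -217)) = (-28 - 38646)/(-2016 + 2*(-217)*(-84 - 1*(-217))) = -38674/(-2016 + 2*(-217)*(-84 + 217)) = -38674/(-2016 + 2*(-217)*133) = -38674/(-2016 - 57722) = -38674/(-59738) = -38674*(-1/59738) = 19337/29869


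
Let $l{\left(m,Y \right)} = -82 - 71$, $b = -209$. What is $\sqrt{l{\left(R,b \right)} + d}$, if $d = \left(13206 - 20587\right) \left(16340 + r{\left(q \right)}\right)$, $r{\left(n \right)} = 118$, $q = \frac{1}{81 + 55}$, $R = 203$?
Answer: $i \sqrt{121476651} \approx 11022.0 i$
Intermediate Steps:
$q = \frac{1}{136} \approx 0.0073529$
$l{\left(m,Y \right)} = -153$
$d = -121476498$ ($d = \left(13206 - 20587\right) \left(16340 + 118\right) = \left(-7381\right) 16458 = -121476498$)
$\sqrt{l{\left(R,b \right)} + d} = \sqrt{-153 - 121476498} = \sqrt{-121476651} = i \sqrt{121476651}$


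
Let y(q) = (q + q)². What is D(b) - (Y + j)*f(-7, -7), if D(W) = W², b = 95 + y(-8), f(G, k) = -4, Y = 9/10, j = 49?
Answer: 617003/5 ≈ 1.2340e+5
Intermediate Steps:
Y = 9/10 (Y = 9*(⅒) = 9/10 ≈ 0.90000)
y(q) = 4*q² (y(q) = (2*q)² = 4*q²)
b = 351 (b = 95 + 4*(-8)² = 95 + 4*64 = 95 + 256 = 351)
D(b) - (Y + j)*f(-7, -7) = 351² - (9/10 + 49)*(-4) = 123201 - 499*(-4)/10 = 123201 - 1*(-998/5) = 123201 + 998/5 = 617003/5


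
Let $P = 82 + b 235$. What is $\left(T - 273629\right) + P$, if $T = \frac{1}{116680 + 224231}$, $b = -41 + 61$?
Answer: $- \frac{91652899616}{340911} \approx -2.6885 \cdot 10^{5}$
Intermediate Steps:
$b = 20$
$T = \frac{1}{340911} \approx 2.9333 \cdot 10^{-6}$
$P = 4782$ ($P = 82 + 20 \cdot 235 = 82 + 4700 = 4782$)
$\left(T - 273629\right) + P = \left(\frac{1}{340911} - 273629\right) + 4782 = - \frac{93283136018}{340911} + 4782 = - \frac{91652899616}{340911}$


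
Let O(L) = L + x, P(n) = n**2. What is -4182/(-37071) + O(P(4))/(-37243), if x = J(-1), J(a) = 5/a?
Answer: 51780815/460211751 ≈ 0.11252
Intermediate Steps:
x = -5 (x = 5/(-1) = 5*(-1) = -5)
O(L) = -5 + L (O(L) = L - 5 = -5 + L)
-4182/(-37071) + O(P(4))/(-37243) = -4182/(-37071) + (-5 + 4**2)/(-37243) = -4182*(-1/37071) + (-5 + 16)*(-1/37243) = 1394/12357 + 11*(-1/37243) = 1394/12357 - 11/37243 = 51780815/460211751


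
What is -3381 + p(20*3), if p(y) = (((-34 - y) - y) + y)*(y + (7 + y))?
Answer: -15319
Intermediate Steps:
p(y) = (-34 - y)*(7 + 2*y) (p(y) = ((-34 - 2*y) + y)*(7 + 2*y) = (-34 - y)*(7 + 2*y))
-3381 + p(20*3) = -3381 + (-238 - 1500*3 - 2*(20*3)²) = -3381 + (-238 - 75*60 - 2*60²) = -3381 + (-238 - 4500 - 2*3600) = -3381 + (-238 - 4500 - 7200) = -3381 - 11938 = -15319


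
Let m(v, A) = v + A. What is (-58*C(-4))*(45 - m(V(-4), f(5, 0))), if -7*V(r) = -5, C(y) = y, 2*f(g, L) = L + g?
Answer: 67860/7 ≈ 9694.3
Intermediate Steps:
f(g, L) = L/2 + g/2 (f(g, L) = (L + g)/2 = L/2 + g/2)
V(r) = 5/7 (V(r) = -⅐*(-5) = 5/7)
m(v, A) = A + v
(-58*C(-4))*(45 - m(V(-4), f(5, 0))) = (-58*(-4))*(45 - (((½)*0 + (½)*5) + 5/7)) = 232*(45 - ((0 + 5/2) + 5/7)) = 232*(45 - (5/2 + 5/7)) = 232*(45 - 1*45/14) = 232*(45 - 45/14) = 232*(585/14) = 67860/7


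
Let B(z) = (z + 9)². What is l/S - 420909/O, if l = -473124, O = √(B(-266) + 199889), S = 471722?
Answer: -236562/235861 - 140303*√265938/88646 ≈ -817.21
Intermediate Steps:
B(z) = (9 + z)²
O = √265938 (O = √((9 - 266)² + 199889) = √((-257)² + 199889) = √(66049 + 199889) = √265938 ≈ 515.69)
l/S - 420909/O = -473124/471722 - 420909*√265938/265938 = -473124*1/471722 - 140303*√265938/88646 = -236562/235861 - 140303*√265938/88646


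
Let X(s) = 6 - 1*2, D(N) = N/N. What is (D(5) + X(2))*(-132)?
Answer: -660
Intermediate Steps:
D(N) = 1
X(s) = 4 (X(s) = 6 - 2 = 4)
(D(5) + X(2))*(-132) = (1 + 4)*(-132) = 5*(-132) = -660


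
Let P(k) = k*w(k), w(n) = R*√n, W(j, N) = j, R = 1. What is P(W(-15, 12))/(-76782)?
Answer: 5*I*√15/25594 ≈ 0.00075662*I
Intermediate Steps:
w(n) = √n (w(n) = 1*√n = √n)
P(k) = k^(3/2) (P(k) = k*√k = k^(3/2))
P(W(-15, 12))/(-76782) = (-15)^(3/2)/(-76782) = -15*I*√15*(-1/76782) = 5*I*√15/25594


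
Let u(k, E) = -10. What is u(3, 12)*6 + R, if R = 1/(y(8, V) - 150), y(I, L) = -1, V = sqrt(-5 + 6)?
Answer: -9061/151 ≈ -60.007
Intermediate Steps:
V = 1 (V = sqrt(1) = 1)
R = -1/151 (R = 1/(-1 - 150) = 1/(-151) = -1/151 ≈ -0.0066225)
u(3, 12)*6 + R = -10*6 - 1/151 = -60 - 1/151 = -9061/151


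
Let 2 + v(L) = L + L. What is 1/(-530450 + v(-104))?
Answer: -1/530660 ≈ -1.8844e-6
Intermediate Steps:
v(L) = -2 + 2*L (v(L) = -2 + (L + L) = -2 + 2*L)
1/(-530450 + v(-104)) = 1/(-530450 + (-2 + 2*(-104))) = 1/(-530450 + (-2 - 208)) = 1/(-530450 - 210) = 1/(-530660) = -1/530660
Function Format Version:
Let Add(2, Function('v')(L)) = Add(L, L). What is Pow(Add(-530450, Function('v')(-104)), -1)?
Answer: Rational(-1, 530660) ≈ -1.8844e-6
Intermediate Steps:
Function('v')(L) = Add(-2, Mul(2, L)) (Function('v')(L) = Add(-2, Add(L, L)) = Add(-2, Mul(2, L)))
Pow(Add(-530450, Function('v')(-104)), -1) = Pow(Add(-530450, Add(-2, Mul(2, -104))), -1) = Pow(Add(-530450, Add(-2, -208)), -1) = Pow(Add(-530450, -210), -1) = Pow(-530660, -1) = Rational(-1, 530660)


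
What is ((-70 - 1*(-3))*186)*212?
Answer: -2641944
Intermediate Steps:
((-70 - 1*(-3))*186)*212 = ((-70 + 3)*186)*212 = -67*186*212 = -12462*212 = -2641944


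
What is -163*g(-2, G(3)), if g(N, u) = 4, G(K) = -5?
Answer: -652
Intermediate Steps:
-163*g(-2, G(3)) = -163*4 = -652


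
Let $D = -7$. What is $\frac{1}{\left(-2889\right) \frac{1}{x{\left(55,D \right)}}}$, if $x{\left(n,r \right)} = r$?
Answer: $\frac{7}{2889} \approx 0.002423$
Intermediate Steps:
$\frac{1}{\left(-2889\right) \frac{1}{x{\left(55,D \right)}}} = \frac{1}{\left(-2889\right) \frac{1}{-7}} = \frac{1}{\left(-2889\right) \left(- \frac{1}{7}\right)} = \frac{1}{\frac{2889}{7}} = \frac{7}{2889}$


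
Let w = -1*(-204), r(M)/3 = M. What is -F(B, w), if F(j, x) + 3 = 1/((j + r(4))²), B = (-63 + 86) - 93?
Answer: 10091/3364 ≈ 2.9997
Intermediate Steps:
r(M) = 3*M
w = 204
B = -70 (B = 23 - 93 = -70)
F(j, x) = -3 + (12 + j)⁻² (F(j, x) = -3 + 1/((j + 3*4)²) = -3 + 1/((j + 12)²) = -3 + 1/((12 + j)²) = -3 + (12 + j)⁻²)
-F(B, w) = -(-3 + (12 - 70)⁻²) = -(-3 + (-58)⁻²) = -(-3 + 1/3364) = -1*(-10091/3364) = 10091/3364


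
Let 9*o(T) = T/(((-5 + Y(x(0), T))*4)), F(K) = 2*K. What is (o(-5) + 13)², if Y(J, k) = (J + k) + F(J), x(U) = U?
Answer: 877969/5184 ≈ 169.36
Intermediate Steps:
Y(J, k) = k + 3*J (Y(J, k) = (J + k) + 2*J = k + 3*J)
o(T) = T/(9*(-20 + 4*T)) (o(T) = (T/(((-5 + (T + 3*0))*4)))/9 = (T/(((-5 + (T + 0))*4)))/9 = (T/(((-5 + T)*4)))/9 = (T/(-20 + 4*T))/9 = T/(9*(-20 + 4*T)))
(o(-5) + 13)² = ((1/36)*(-5)/(-5 - 5) + 13)² = ((1/36)*(-5)/(-10) + 13)² = ((1/36)*(-5)*(-⅒) + 13)² = (1/72 + 13)² = (937/72)² = 877969/5184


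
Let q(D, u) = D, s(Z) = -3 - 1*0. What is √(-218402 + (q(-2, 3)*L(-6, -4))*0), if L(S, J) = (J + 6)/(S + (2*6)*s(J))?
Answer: I*√218402 ≈ 467.33*I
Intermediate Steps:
s(Z) = -3 (s(Z) = -3 + 0 = -3)
L(S, J) = (6 + J)/(-36 + S) (L(S, J) = (J + 6)/(S + (2*6)*(-3)) = (6 + J)/(S + 12*(-3)) = (6 + J)/(S - 36) = (6 + J)/(-36 + S))
√(-218402 + (q(-2, 3)*L(-6, -4))*0) = √(-218402 - 2*(6 - 4)/(-36 - 6)*0) = √(-218402 - 2*2/(-42)*0) = √(-218402 - (-1)*2/21*0) = √(-218402 - 2*(-1/21)*0) = √(-218402 + (2/21)*0) = √(-218402 + 0) = √(-218402) = I*√218402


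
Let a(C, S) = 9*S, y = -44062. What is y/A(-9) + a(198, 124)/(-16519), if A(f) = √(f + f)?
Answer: -1116/16519 + 22031*I*√2/3 ≈ -0.067559 + 10386.0*I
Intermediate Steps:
A(f) = √2*√f (A(f) = √(2*f) = √2*√f)
y/A(-9) + a(198, 124)/(-16519) = -44062*(-I*√2/6) + (9*124)/(-16519) = -44062*(-I*√2/6) + 1116*(-1/16519) = -44062*(-I*√2/6) - 1116/16519 = -(-22031)*I*√2/3 - 1116/16519 = 22031*I*√2/3 - 1116/16519 = -1116/16519 + 22031*I*√2/3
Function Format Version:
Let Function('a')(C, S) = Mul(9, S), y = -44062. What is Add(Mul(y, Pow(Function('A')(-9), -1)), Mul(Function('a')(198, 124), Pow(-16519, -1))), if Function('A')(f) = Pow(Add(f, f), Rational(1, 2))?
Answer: Add(Rational(-1116, 16519), Mul(Rational(22031, 3), I, Pow(2, Rational(1, 2)))) ≈ Add(-0.067559, Mul(10386., I))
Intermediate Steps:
Function('A')(f) = Mul(Pow(2, Rational(1, 2)), Pow(f, Rational(1, 2))) (Function('A')(f) = Pow(Mul(2, f), Rational(1, 2)) = Mul(Pow(2, Rational(1, 2)), Pow(f, Rational(1, 2))))
Add(Mul(y, Pow(Function('A')(-9), -1)), Mul(Function('a')(198, 124), Pow(-16519, -1))) = Add(Mul(-44062, Pow(Mul(Pow(2, Rational(1, 2)), Pow(-9, Rational(1, 2))), -1)), Mul(Mul(9, 124), Pow(-16519, -1))) = Add(Mul(-44062, Pow(Mul(Pow(2, Rational(1, 2)), Mul(3, I)), -1)), Mul(1116, Rational(-1, 16519))) = Add(Mul(-44062, Pow(Mul(3, I, Pow(2, Rational(1, 2))), -1)), Rational(-1116, 16519)) = Add(Mul(-44062, Mul(Rational(-1, 6), I, Pow(2, Rational(1, 2)))), Rational(-1116, 16519)) = Add(Mul(Rational(22031, 3), I, Pow(2, Rational(1, 2))), Rational(-1116, 16519)) = Add(Rational(-1116, 16519), Mul(Rational(22031, 3), I, Pow(2, Rational(1, 2))))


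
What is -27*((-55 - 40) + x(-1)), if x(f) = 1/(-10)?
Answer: 25677/10 ≈ 2567.7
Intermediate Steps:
x(f) = -1/10
-27*((-55 - 40) + x(-1)) = -27*((-55 - 40) - 1/10) = -27*(-95 - 1/10) = -27*(-951/10) = 25677/10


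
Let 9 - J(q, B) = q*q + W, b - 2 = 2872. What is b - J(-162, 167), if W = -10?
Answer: 29099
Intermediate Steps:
b = 2874 (b = 2 + 2872 = 2874)
J(q, B) = 19 - q² (J(q, B) = 9 - (q*q - 10) = 9 - (q² - 10) = 9 - (-10 + q²) = 9 + (10 - q²) = 19 - q²)
b - J(-162, 167) = 2874 - (19 - 1*(-162)²) = 2874 - (19 - 1*26244) = 2874 - (19 - 26244) = 2874 - 1*(-26225) = 2874 + 26225 = 29099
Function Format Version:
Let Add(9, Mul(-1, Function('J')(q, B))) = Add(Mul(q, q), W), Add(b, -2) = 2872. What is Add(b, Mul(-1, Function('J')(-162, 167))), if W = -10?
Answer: 29099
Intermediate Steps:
b = 2874 (b = Add(2, 2872) = 2874)
Function('J')(q, B) = Add(19, Mul(-1, Pow(q, 2))) (Function('J')(q, B) = Add(9, Mul(-1, Add(Mul(q, q), -10))) = Add(9, Mul(-1, Add(Pow(q, 2), -10))) = Add(9, Mul(-1, Add(-10, Pow(q, 2)))) = Add(9, Add(10, Mul(-1, Pow(q, 2)))) = Add(19, Mul(-1, Pow(q, 2))))
Add(b, Mul(-1, Function('J')(-162, 167))) = Add(2874, Mul(-1, Add(19, Mul(-1, Pow(-162, 2))))) = Add(2874, Mul(-1, Add(19, Mul(-1, 26244)))) = Add(2874, Mul(-1, Add(19, -26244))) = Add(2874, Mul(-1, -26225)) = Add(2874, 26225) = 29099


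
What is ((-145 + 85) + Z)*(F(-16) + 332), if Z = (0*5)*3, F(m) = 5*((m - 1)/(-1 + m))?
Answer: -20220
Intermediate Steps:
F(m) = 5 (F(m) = 5*((-1 + m)/(-1 + m)) = 5*1 = 5)
Z = 0 (Z = 0*3 = 0)
((-145 + 85) + Z)*(F(-16) + 332) = ((-145 + 85) + 0)*(5 + 332) = (-60 + 0)*337 = -60*337 = -20220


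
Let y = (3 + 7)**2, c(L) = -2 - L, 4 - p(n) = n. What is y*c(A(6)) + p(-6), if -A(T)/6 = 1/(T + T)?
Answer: -140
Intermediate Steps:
p(n) = 4 - n
A(T) = -3/T (A(T) = -6/(T + T) = -6*1/(2*T) = -3/T)
y = 100 (y = 10**2 = 100)
y*c(A(6)) + p(-6) = 100*(-2 - (-3)/6) + (4 - 1*(-6)) = 100*(-2 - (-3)/6) + (4 + 6) = 100*(-2 - 1*(-1/2)) + 10 = 100*(-2 + 1/2) + 10 = 100*(-3/2) + 10 = -150 + 10 = -140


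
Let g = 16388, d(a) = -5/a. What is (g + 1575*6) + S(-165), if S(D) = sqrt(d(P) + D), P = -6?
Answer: 25838 + I*sqrt(5910)/6 ≈ 25838.0 + 12.813*I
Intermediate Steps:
S(D) = sqrt(5/6 + D) (S(D) = sqrt(-5/(-6) + D) = sqrt(-5*(-1/6) + D) = sqrt(5/6 + D))
(g + 1575*6) + S(-165) = (16388 + 1575*6) + sqrt(30 + 36*(-165))/6 = (16388 + 9450) + sqrt(30 - 5940)/6 = 25838 + sqrt(-5910)/6 = 25838 + (I*sqrt(5910))/6 = 25838 + I*sqrt(5910)/6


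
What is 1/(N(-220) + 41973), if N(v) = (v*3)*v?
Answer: 1/187173 ≈ 5.3426e-6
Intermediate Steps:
N(v) = 3*v² (N(v) = (3*v)*v = 3*v²)
1/(N(-220) + 41973) = 1/(3*(-220)² + 41973) = 1/(3*48400 + 41973) = 1/(145200 + 41973) = 1/187173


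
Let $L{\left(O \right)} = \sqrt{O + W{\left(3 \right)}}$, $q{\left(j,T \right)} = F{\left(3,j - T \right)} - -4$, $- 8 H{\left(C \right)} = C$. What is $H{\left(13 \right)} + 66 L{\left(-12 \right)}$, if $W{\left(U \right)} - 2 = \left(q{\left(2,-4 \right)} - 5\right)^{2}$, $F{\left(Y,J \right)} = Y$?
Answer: $- \frac{13}{8} + 66 i \sqrt{6} \approx -1.625 + 161.67 i$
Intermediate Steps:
$H{\left(C \right)} = - \frac{C}{8}$
$q{\left(j,T \right)} = 7$ ($q{\left(j,T \right)} = 3 - -4 = 3 + 4 = 7$)
$W{\left(U \right)} = 6$ ($W{\left(U \right)} = 2 + \left(7 - 5\right)^{2} = 2 + 2^{2} = 2 + 4 = 6$)
$L{\left(O \right)} = \sqrt{6 + O}$ ($L{\left(O \right)} = \sqrt{O + 6} = \sqrt{6 + O}$)
$H{\left(13 \right)} + 66 L{\left(-12 \right)} = \left(- \frac{1}{8}\right) 13 + 66 \sqrt{6 - 12} = - \frac{13}{8} + 66 \sqrt{-6} = - \frac{13}{8} + 66 i \sqrt{6}$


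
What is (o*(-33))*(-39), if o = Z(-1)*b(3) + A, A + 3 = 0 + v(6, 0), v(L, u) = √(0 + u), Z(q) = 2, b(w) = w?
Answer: 3861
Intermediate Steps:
v(L, u) = √u
A = -3 (A = -3 + (0 + √0) = -3 + (0 + 0) = -3 + 0 = -3)
o = 3 (o = 2*3 - 3 = 6 - 3 = 3)
(o*(-33))*(-39) = (3*(-33))*(-39) = -99*(-39) = 3861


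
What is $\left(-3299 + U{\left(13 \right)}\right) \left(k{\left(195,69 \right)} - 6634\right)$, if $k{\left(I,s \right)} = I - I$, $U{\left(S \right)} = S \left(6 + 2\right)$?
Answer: $21195630$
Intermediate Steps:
$U{\left(S \right)} = 8 S$ ($U{\left(S \right)} = S 8 = 8 S$)
$k{\left(I,s \right)} = 0$
$\left(-3299 + U{\left(13 \right)}\right) \left(k{\left(195,69 \right)} - 6634\right) = \left(-3299 + 8 \cdot 13\right) \left(0 - 6634\right) = \left(-3299 + 104\right) \left(-6634\right) = \left(-3195\right) \left(-6634\right) = 21195630$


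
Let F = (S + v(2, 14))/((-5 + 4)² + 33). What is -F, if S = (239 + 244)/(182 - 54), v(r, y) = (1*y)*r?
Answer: -4067/4352 ≈ -0.93451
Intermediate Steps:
v(r, y) = r*y (v(r, y) = y*r = r*y)
S = 483/128 ≈ 3.7734
F = 4067/4352 (F = (483/128 + 2*14)/((-5 + 4)² + 33) = (483/128 + 28)/((-1)² + 33) = 4067/(128*(1 + 33)) = (4067/128)/34 = (4067/128)*(1/34) = 4067/4352 ≈ 0.93451)
-F = -1*4067/4352 = -4067/4352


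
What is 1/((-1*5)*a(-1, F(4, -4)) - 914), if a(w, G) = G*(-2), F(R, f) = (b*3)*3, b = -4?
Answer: -1/1274 ≈ -0.00078493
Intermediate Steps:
F(R, f) = -36 (F(R, f) = -4*3*3 = -12*3 = -36)
a(w, G) = -2*G
1/((-1*5)*a(-1, F(4, -4)) - 914) = 1/((-1*5)*(-2*(-36)) - 914) = 1/(-5*72 - 914) = 1/(-360 - 914) = 1/(-1274) = -1/1274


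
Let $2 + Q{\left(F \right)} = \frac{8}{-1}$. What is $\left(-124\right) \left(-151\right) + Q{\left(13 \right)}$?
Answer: $18714$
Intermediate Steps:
$Q{\left(F \right)} = -10$ ($Q{\left(F \right)} = -2 + \frac{8}{-1} = -2 + 8 \left(-1\right) = -2 - 8 = -10$)
$\left(-124\right) \left(-151\right) + Q{\left(13 \right)} = \left(-124\right) \left(-151\right) - 10 = 18724 - 10 = 18714$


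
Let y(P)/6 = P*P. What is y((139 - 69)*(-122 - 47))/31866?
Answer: 139948900/5311 ≈ 26351.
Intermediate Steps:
y(P) = 6*P² (y(P) = 6*(P*P) = 6*P²)
y((139 - 69)*(-122 - 47))/31866 = (6*((139 - 69)*(-122 - 47))²)/31866 = (6*(70*(-169))²)*(1/31866) = (6*(-11830)²)*(1/31866) = (6*139948900)*(1/31866) = 839693400*(1/31866) = 139948900/5311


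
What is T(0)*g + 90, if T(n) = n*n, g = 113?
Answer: 90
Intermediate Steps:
T(n) = n**2
T(0)*g + 90 = 0**2*113 + 90 = 0*113 + 90 = 0 + 90 = 90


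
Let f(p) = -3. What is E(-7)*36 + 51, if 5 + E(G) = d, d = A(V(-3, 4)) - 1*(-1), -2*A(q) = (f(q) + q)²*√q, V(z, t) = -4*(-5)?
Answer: -93 - 10404*√5 ≈ -23357.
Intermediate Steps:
V(z, t) = 20
A(q) = -√q*(-3 + q)²/2 (A(q) = -(-3 + q)²*√q/2 = -√q*(-3 + q)²/2)
d = 1 - 289*√5 (d = -√20*(-3 + 20)²/2 - 1*(-1) = -½*2*√5*17² + 1 = -½*2*√5*289 + 1 = -289*√5 + 1 = 1 - 289*√5 ≈ -645.22)
E(G) = -4 - 289*√5 (E(G) = -5 + (1 - 289*√5) = -4 - 289*√5)
E(-7)*36 + 51 = (-4 - 289*√5)*36 + 51 = (-144 - 10404*√5) + 51 = -93 - 10404*√5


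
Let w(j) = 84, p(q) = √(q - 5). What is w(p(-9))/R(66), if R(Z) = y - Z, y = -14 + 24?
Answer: -3/2 ≈ -1.5000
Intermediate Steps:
p(q) = √(-5 + q)
y = 10
R(Z) = 10 - Z
w(p(-9))/R(66) = 84/(10 - 1*66) = 84/(10 - 66) = 84/(-56) = 84*(-1/56) = -3/2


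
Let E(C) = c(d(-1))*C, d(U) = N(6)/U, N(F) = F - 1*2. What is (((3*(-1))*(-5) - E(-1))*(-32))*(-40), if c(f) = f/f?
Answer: 20480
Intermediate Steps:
N(F) = -2 + F (N(F) = F - 2 = -2 + F)
d(U) = 4/U (d(U) = (-2 + 6)/U = 4/U)
c(f) = 1
E(C) = C (E(C) = 1*C = C)
(((3*(-1))*(-5) - E(-1))*(-32))*(-40) = (((3*(-1))*(-5) - 1*(-1))*(-32))*(-40) = ((-3*(-5) + 1)*(-32))*(-40) = ((15 + 1)*(-32))*(-40) = (16*(-32))*(-40) = -512*(-40) = 20480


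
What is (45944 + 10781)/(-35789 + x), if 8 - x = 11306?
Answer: -56725/47087 ≈ -1.2047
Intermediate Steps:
x = -11298 (x = 8 - 1*11306 = 8 - 11306 = -11298)
(45944 + 10781)/(-35789 + x) = (45944 + 10781)/(-35789 - 11298) = 56725/(-47087) = 56725*(-1/47087) = -56725/47087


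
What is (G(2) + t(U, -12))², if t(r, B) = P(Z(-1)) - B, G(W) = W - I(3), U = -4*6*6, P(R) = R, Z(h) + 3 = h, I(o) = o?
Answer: 49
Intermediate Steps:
Z(h) = -3 + h
U = -144 (U = -24*6 = -144)
G(W) = -3 + W (G(W) = W - 1*3 = W - 3 = -3 + W)
t(r, B) = -4 - B (t(r, B) = (-3 - 1) - B = -4 - B)
(G(2) + t(U, -12))² = ((-3 + 2) + (-4 - 1*(-12)))² = (-1 + (-4 + 12))² = (-1 + 8)² = 7² = 49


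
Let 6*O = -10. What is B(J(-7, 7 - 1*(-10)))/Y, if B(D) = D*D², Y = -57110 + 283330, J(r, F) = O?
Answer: -25/1221588 ≈ -2.0465e-5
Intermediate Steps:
O = -5/3 (O = (⅙)*(-10) = -5/3 ≈ -1.6667)
J(r, F) = -5/3
Y = 226220
B(D) = D³
B(J(-7, 7 - 1*(-10)))/Y = (-5/3)³/226220 = -125/27*1/226220 = -25/1221588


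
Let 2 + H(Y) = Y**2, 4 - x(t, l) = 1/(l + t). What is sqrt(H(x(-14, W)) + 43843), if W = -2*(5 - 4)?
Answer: sqrt(11227521)/16 ≈ 209.42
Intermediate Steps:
W = -2 (W = -2*1 = -2)
x(t, l) = 4 - 1/(l + t)
H(Y) = -2 + Y**2
sqrt(H(x(-14, W)) + 43843) = sqrt((-2 + ((-1 + 4*(-2) + 4*(-14))/(-2 - 14))**2) + 43843) = sqrt((-2 + ((-1 - 8 - 56)/(-16))**2) + 43843) = sqrt((-2 + (-1/16*(-65))**2) + 43843) = sqrt((-2 + (65/16)**2) + 43843) = sqrt((-2 + 4225/256) + 43843) = sqrt(3713/256 + 43843) = sqrt(11227521/256) = sqrt(11227521)/16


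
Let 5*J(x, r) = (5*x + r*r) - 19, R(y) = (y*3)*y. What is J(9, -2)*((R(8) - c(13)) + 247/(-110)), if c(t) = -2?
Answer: 63279/55 ≈ 1150.5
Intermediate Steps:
R(y) = 3*y² (R(y) = (3*y)*y = 3*y²)
J(x, r) = -19/5 + x + r²/5 (J(x, r) = ((5*x + r*r) - 19)/5 = ((5*x + r²) - 19)/5 = ((r² + 5*x) - 19)/5 = (-19 + r² + 5*x)/5 = -19/5 + x + r²/5)
J(9, -2)*((R(8) - c(13)) + 247/(-110)) = (-19/5 + 9 + (⅕)*(-2)²)*((3*8² - 1*(-2)) + 247/(-110)) = (-19/5 + 9 + (⅕)*4)*((3*64 + 2) + 247*(-1/110)) = (-19/5 + 9 + ⅘)*((192 + 2) - 247/110) = 6*(194 - 247/110) = 6*(21093/110) = 63279/55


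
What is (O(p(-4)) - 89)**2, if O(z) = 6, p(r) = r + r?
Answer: 6889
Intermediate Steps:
p(r) = 2*r
(O(p(-4)) - 89)**2 = (6 - 89)**2 = (-83)**2 = 6889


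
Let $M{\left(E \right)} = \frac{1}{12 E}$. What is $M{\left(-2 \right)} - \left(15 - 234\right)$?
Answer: $\frac{5255}{24} \approx 218.96$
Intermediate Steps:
$M{\left(E \right)} = \frac{1}{12 E}$
$M{\left(-2 \right)} - \left(15 - 234\right) = \frac{1}{12 \left(-2\right)} - \left(15 - 234\right) = \frac{1}{12} \left(- \frac{1}{2}\right) - -219 = - \frac{1}{24} + 219 = \frac{5255}{24}$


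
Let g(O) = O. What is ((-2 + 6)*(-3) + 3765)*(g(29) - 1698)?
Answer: -6263757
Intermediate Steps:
((-2 + 6)*(-3) + 3765)*(g(29) - 1698) = ((-2 + 6)*(-3) + 3765)*(29 - 1698) = (4*(-3) + 3765)*(-1669) = (-12 + 3765)*(-1669) = 3753*(-1669) = -6263757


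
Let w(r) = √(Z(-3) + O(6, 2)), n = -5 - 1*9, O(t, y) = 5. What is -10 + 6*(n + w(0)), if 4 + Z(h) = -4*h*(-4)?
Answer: -94 + 6*I*√47 ≈ -94.0 + 41.134*I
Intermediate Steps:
Z(h) = -4 + 16*h (Z(h) = -4 - 4*h*(-4) = -4 + 16*h)
n = -14 (n = -5 - 9 = -14)
w(r) = I*√47 (w(r) = √((-4 + 16*(-3)) + 5) = √((-4 - 48) + 5) = √(-52 + 5) = √(-47) = I*√47)
-10 + 6*(n + w(0)) = -10 + 6*(-14 + I*√47) = -10 + (-84 + 6*I*√47) = -94 + 6*I*√47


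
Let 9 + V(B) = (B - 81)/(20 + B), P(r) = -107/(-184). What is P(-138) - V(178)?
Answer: 165613/18216 ≈ 9.0916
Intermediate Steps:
P(r) = 107/184 (P(r) = -107*(-1/184) = 107/184)
V(B) = -9 + (-81 + B)/(20 + B) (V(B) = -9 + (B - 81)/(20 + B) = -9 + (-81 + B)/(20 + B))
P(-138) - V(178) = 107/184 - (-261 - 8*178)/(20 + 178) = 107/184 - (-261 - 1424)/198 = 107/184 - (-1685)/198 = 107/184 - 1*(-1685/198) = 107/184 + 1685/198 = 165613/18216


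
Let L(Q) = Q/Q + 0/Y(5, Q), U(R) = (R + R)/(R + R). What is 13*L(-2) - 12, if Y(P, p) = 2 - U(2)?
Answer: 1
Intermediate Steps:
U(R) = 1 (U(R) = (2*R)/((2*R)) = (2*R)*(1/(2*R)) = 1)
Y(P, p) = 1 (Y(P, p) = 2 - 1*1 = 2 - 1 = 1)
L(Q) = 1 (L(Q) = Q/Q + 0/1 = 1 + 0*1 = 1 + 0 = 1)
13*L(-2) - 12 = 13*1 - 12 = 13 - 12 = 1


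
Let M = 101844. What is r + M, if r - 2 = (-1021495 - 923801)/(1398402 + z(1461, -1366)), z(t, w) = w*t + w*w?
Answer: 16150393672/158579 ≈ 1.0184e+5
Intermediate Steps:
z(t, w) = w**2 + t*w (z(t, w) = t*w + w**2 = w**2 + t*w)
r = 73996/158579 (r = 2 + (-1021495 - 923801)/(1398402 - 1366*(1461 - 1366)) = 2 - 1945296/(1398402 - 1366*95) = 2 - 1945296/(1398402 - 129770) = 2 - 1945296/1268632 = 2 - 1945296*1/1268632 = 2 - 243162/158579 = 73996/158579 ≈ 0.46662)
r + M = 73996/158579 + 101844 = 16150393672/158579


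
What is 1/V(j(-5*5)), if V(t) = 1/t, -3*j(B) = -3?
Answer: 1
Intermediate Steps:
j(B) = 1 (j(B) = -1/3*(-3) = 1)
1/V(j(-5*5)) = 1/(1/1) = 1/1 = 1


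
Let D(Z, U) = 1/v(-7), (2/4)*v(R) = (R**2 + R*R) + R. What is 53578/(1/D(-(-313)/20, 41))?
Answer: 3827/13 ≈ 294.38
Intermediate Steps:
v(R) = 2*R + 4*R**2 (v(R) = 2*((R**2 + R*R) + R) = 2*((R**2 + R**2) + R) = 2*(2*R**2 + R) = 2*(R + 2*R**2) = 2*R + 4*R**2)
D(Z, U) = 1/182 (D(Z, U) = 1/(2*(-7)*(1 + 2*(-7))) = 1/(2*(-7)*(1 - 14)) = 1/(2*(-7)*(-13)) = 1/182)
53578/(1/D(-(-313)/20, 41)) = 53578/(1/(1/182)) = 53578/182 = 53578*(1/182) = 3827/13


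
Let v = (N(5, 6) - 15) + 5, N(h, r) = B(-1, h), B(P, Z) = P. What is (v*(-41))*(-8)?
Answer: -3608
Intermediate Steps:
N(h, r) = -1
v = -11 (v = (-1 - 15) + 5 = -16 + 5 = -11)
(v*(-41))*(-8) = -11*(-41)*(-8) = 451*(-8) = -3608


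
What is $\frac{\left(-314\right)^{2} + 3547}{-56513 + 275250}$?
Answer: $\frac{102143}{218737} \approx 0.46697$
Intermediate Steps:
$\frac{\left(-314\right)^{2} + 3547}{-56513 + 275250} = \frac{98596 + 3547}{218737} = 102143 \cdot \frac{1}{218737} = \frac{102143}{218737}$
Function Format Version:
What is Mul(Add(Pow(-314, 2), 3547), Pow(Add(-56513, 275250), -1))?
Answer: Rational(102143, 218737) ≈ 0.46697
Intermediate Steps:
Mul(Add(Pow(-314, 2), 3547), Pow(Add(-56513, 275250), -1)) = Mul(Add(98596, 3547), Pow(218737, -1)) = Mul(102143, Rational(1, 218737)) = Rational(102143, 218737)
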